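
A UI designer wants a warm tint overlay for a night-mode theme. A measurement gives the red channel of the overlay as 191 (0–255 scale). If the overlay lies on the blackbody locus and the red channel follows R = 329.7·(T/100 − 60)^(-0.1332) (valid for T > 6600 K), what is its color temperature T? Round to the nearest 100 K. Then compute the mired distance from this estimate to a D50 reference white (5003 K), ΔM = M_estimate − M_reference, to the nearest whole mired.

(t − 60)^(-0.1332) = 191/329.7 = 0.57931.
t − 60 = 0.57931^(1/-0.1332) = 0.57931^(-7.508) = 60.245, so t = 120.245.
T = 100·t = 12025 K → 12000 K to the nearest 100 K.
M_estimate = 10⁶/12000 = 83.33; M_reference = 10⁶/5003 = 199.88.
ΔM = 83.33 − 199.88 = -116.55 → -117 mireds.

-117 mireds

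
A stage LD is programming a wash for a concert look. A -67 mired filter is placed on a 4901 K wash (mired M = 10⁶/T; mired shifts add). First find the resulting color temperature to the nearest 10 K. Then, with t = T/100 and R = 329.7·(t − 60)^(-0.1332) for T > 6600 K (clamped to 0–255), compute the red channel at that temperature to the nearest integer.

234

M_in = 10⁶/4901 = 204.04; M_out = 204.04 + (-67) = 137.04.
T_out = 10⁶/137.04 = 7297.1 K → 7300 K; t = 73.
R = 329.7·(73 − 60)^(-0.1332) = 329.7·13^(-0.1332) = 329.7·0.71060 = 234.283.
Rounded: 234.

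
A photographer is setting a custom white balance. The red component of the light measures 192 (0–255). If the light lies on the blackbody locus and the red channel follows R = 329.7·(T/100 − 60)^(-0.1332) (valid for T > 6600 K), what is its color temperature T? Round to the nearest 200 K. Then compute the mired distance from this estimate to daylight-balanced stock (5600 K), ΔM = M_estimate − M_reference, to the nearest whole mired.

-94 mireds

(t − 60)^(-0.1332) = 192/329.7 = 0.58235.
t − 60 = 0.58235^(1/-0.1332) = 0.58235^(-7.508) = 57.929, so t = 117.929.
T = 100·t = 11793 K → 11800 K to the nearest 200 K.
M_estimate = 10⁶/11800 = 84.75; M_reference = 10⁶/5600 = 178.57.
ΔM = 84.75 − 178.57 = -93.83 → -94 mireds.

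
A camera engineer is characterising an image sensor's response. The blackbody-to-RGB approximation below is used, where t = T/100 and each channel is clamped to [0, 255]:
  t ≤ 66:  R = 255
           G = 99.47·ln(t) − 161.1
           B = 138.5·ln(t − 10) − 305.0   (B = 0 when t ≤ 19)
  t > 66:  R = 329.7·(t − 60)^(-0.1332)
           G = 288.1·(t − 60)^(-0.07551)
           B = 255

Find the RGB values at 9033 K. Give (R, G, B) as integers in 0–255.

t = 9033/100 = 90.33; the t > 66 branch applies.
R = 329.7·(90.33 − 60)^(-0.1332) = 329.7·30.33^(-0.1332) = 329.7·0.63477 = 209.283.
G = 288.1·(90.33 − 60)^(-0.07551) = 288.1·30.33^(-0.07551) = 288.1·0.77287 = 222.662.
B = 255 by definition for t > 66.
Rounded: (209, 223, 255).

(209, 223, 255)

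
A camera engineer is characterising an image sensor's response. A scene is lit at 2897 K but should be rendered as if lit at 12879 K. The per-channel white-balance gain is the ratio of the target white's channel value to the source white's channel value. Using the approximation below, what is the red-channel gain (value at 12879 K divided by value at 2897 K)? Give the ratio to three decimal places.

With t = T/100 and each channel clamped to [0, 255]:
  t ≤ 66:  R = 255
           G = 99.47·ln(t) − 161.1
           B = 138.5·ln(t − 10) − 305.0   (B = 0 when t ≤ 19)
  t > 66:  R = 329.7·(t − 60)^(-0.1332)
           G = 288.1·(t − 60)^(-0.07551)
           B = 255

At 2897 K (t = 28.97):
  R = 255 by definition for t ≤ 66.
At 12879 K (t = 128.79):
  R = 329.7·(128.79 − 60)^(-0.1332) = 329.7·68.79^(-0.1332) = 329.7·0.56917 = 187.655.
Gain = 187.655 / 255.000 = 0.7359 → 0.736.

0.736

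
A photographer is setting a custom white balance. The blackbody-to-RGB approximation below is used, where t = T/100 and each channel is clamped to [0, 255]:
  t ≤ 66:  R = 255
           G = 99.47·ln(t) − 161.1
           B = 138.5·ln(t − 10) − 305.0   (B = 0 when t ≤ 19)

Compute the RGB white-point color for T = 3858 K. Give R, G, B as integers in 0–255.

R=255, G=202, B=159

t = 3858/100 = 38.58; the t ≤ 66 branch applies.
R = 255 by definition for t ≤ 66.
G = 99.47·ln 38.58 − 161.1 = 99.47·3.6527 − 161.1 = 202.237.
B = 138.5·ln(38.58 − 10) − 305.0 = 138.5·ln 28.58 − 305.0 = 138.5·3.3527 − 305.0 = 159.350.
Rounded: (255, 202, 159).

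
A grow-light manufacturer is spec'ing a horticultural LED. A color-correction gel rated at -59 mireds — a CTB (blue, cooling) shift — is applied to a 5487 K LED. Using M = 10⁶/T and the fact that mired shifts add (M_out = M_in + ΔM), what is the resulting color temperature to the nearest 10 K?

8110 K

M_in = 10⁶/5487 = 182.25 mireds.
M_out = 182.25 + (-59) = 123.25 mireds.
T_out = 10⁶/123.25 = 8113.7 K → 8110 K.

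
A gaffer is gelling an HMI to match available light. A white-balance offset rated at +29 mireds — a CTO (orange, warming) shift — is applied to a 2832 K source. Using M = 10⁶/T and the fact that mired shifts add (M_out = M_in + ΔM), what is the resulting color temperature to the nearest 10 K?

2620 K

M_in = 10⁶/2832 = 353.11 mireds.
M_out = 353.11 + (+29) = 382.11 mireds.
T_out = 10⁶/382.11 = 2617.1 K → 2620 K.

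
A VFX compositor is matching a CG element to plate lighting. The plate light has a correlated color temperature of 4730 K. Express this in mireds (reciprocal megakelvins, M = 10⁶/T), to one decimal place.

M = 10⁶ / 4730 = 211.416 → 211.4 mireds.

211.4 mireds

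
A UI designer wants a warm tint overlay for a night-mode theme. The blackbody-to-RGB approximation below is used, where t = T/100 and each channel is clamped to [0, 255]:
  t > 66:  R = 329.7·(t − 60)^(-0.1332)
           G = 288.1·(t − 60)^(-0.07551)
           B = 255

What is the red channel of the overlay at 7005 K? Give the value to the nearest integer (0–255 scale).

t = 7005/100 = 70.05; the t > 66 branch applies.
R = 329.7·(70.05 − 60)^(-0.1332) = 329.7·10.05^(-0.1332) = 329.7·0.73538 = 242.455.
Rounded: 242.

242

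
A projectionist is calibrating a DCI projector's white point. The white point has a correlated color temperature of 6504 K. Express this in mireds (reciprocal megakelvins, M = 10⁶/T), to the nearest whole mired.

M = 10⁶ / 6504 = 153.752 → 154 mireds.

154 mireds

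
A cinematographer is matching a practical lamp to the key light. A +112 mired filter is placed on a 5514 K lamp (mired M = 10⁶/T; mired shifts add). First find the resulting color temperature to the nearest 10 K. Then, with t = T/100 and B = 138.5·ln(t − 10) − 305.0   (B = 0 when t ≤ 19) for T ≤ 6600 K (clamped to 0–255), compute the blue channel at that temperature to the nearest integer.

136

M_in = 10⁶/5514 = 181.36; M_out = 181.36 + (+112) = 293.36.
T_out = 10⁶/293.36 = 3408.8 K → 3410 K; t = 34.1.
B = 138.5·ln(34.1 − 10) − 305.0 = 138.5·ln 24.1 − 305.0 = 138.5·3.1822 − 305.0 = 135.736.
Rounded: 136.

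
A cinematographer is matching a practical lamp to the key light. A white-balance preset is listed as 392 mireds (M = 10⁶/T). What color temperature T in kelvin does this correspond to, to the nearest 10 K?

2550 K

T = 10⁶ / 392 = 2551.02 K → 2550 K.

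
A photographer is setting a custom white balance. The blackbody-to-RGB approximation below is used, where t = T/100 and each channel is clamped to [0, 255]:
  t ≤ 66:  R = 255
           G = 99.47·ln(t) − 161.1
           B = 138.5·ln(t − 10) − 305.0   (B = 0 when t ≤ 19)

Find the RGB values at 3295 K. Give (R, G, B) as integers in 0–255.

t = 3295/100 = 32.95; the t ≤ 66 branch applies.
R = 255 by definition for t ≤ 66.
G = 99.47·ln 32.95 − 161.1 = 99.47·3.4950 − 161.1 = 186.547.
B = 138.5·ln(32.95 − 10) − 305.0 = 138.5·ln 22.95 − 305.0 = 138.5·3.1333 − 305.0 = 128.965.
Rounded: (255, 187, 129).

(255, 187, 129)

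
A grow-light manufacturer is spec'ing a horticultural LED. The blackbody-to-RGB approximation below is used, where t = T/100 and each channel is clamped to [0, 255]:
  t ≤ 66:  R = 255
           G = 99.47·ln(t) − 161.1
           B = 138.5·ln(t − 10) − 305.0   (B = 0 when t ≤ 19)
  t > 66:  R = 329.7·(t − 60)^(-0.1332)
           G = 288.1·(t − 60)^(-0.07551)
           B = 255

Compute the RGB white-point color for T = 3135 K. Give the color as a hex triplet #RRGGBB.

t = 3135/100 = 31.35; the t ≤ 66 branch applies.
R = 255 by definition for t ≤ 66.
G = 99.47·ln 31.35 − 161.1 = 99.47·3.4452 − 161.1 = 181.595.
B = 138.5·ln(31.35 − 10) − 305.0 = 138.5·ln 21.35 − 305.0 = 138.5·3.0611 − 305.0 = 118.956.
Rounded: (255, 182, 119).
In hex: #FFB677.

#FFB677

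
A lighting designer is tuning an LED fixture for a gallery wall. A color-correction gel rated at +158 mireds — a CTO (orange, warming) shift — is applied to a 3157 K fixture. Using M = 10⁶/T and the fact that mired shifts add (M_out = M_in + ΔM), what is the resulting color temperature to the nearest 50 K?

2100 K

M_in = 10⁶/3157 = 316.76 mireds.
M_out = 316.76 + (+158) = 474.76 mireds.
T_out = 10⁶/474.76 = 2106.3 K → 2100 K.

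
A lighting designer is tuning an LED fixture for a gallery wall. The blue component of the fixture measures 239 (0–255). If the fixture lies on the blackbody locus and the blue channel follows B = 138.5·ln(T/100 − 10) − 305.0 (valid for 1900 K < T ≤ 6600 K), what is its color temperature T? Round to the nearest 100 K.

ln(t − 10) = (239 + 305.0) / 138.5 = 3.9278.
t − 10 = e^3.9278 = 50.795, so t = 60.795.
T = 100·t = 6079 K → 6100 K to the nearest 100 K.

6100 K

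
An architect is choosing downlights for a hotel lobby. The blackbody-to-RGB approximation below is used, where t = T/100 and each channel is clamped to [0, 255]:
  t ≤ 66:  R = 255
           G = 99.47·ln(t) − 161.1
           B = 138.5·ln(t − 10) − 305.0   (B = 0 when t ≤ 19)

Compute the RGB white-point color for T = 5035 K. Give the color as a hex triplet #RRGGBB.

t = 5035/100 = 50.35; the t ≤ 66 branch applies.
R = 255 by definition for t ≤ 66.
G = 99.47·ln 50.35 − 161.1 = 99.47·3.9190 − 161.1 = 228.723.
B = 138.5·ln(50.35 − 10) − 305.0 = 138.5·ln 40.35 − 305.0 = 138.5·3.6976 − 305.0 = 207.116.
Rounded: (255, 229, 207).
In hex: #FFE5CF.

#FFE5CF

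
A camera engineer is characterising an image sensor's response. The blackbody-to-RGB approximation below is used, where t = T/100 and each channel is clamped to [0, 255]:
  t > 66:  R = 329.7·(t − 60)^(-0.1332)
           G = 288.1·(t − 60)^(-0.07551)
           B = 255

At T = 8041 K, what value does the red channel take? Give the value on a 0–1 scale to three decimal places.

t = 8041/100 = 80.41; the t > 66 branch applies.
R = 329.7·(80.41 − 60)^(-0.1332) = 329.7·20.41^(-0.1332) = 329.7·0.66916 = 220.622.
On a 0–1 scale: 220.622/255 = 0.8652 → 0.865.

0.865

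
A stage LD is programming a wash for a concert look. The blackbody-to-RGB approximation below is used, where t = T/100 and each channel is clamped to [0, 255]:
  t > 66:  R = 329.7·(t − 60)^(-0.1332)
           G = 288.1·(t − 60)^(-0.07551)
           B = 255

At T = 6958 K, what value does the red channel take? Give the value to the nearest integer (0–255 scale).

t = 6958/100 = 69.58; the t > 66 branch applies.
R = 329.7·(69.58 − 60)^(-0.1332) = 329.7·9.58^(-0.1332) = 329.7·0.74009 = 244.006.
Rounded: 244.

244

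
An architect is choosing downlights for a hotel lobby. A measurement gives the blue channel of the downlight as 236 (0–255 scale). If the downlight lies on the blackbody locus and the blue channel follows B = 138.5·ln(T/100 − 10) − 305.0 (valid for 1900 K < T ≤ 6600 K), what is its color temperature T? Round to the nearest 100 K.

ln(t − 10) = (236 + 305.0) / 138.5 = 3.9061.
t − 10 = e^3.9061 = 49.707, so t = 59.707.
T = 100·t = 5971 K → 6000 K to the nearest 100 K.

6000 K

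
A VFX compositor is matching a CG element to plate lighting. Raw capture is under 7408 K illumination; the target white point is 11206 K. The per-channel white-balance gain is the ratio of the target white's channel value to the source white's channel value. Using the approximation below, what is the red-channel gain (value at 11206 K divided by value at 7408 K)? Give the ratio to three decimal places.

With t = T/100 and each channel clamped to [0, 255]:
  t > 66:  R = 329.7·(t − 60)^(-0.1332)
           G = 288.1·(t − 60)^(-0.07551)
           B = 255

At 7408 K (t = 74.08):
  R = 329.7·(74.08 − 60)^(-0.1332) = 329.7·14.08^(-0.1332) = 329.7·0.70308 = 231.806.
At 11206 K (t = 112.06):
  R = 329.7·(112.06 − 60)^(-0.1332) = 329.7·52.06^(-0.1332) = 329.7·0.59069 = 194.751.
Gain = 194.751 / 231.806 = 0.8401 → 0.840.

0.840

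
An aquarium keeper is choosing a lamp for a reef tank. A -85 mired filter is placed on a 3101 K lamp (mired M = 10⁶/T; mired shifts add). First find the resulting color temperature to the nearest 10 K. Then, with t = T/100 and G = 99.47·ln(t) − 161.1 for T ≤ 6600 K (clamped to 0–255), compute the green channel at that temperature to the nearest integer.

M_in = 10⁶/3101 = 322.48; M_out = 322.48 + (-85) = 237.48.
T_out = 10⁶/237.48 = 4210.9 K → 4210 K; t = 42.1.
G = 99.47·ln 42.1 − 161.1 = 99.47·3.7400 − 161.1 = 210.923.
Rounded: 211.

211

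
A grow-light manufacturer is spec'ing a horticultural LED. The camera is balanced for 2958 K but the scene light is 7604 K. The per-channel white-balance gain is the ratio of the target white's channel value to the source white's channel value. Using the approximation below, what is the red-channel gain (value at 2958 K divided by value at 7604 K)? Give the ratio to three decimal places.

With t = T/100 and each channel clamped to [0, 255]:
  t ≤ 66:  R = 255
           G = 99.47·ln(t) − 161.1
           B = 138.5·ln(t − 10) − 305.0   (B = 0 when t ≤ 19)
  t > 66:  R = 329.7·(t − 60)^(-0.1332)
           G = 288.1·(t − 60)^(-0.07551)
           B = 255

1.119

At 7604 K (t = 76.04):
  R = 329.7·(76.04 − 60)^(-0.1332) = 329.7·16.04^(-0.1332) = 329.7·0.69098 = 227.817.
At 2958 K (t = 29.58):
  R = 255 by definition for t ≤ 66.
Gain = 255.000 / 227.817 = 1.1193 → 1.119.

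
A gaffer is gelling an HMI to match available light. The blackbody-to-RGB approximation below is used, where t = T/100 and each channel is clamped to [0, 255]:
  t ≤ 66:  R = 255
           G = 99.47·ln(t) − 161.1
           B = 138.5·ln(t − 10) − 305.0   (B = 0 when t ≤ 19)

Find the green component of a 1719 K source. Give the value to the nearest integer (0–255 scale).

122

t = 1719/100 = 17.19; the t ≤ 66 branch applies.
G = 99.47·ln 17.19 − 161.1 = 99.47·2.8443 − 161.1 = 121.825.
Rounded: 122.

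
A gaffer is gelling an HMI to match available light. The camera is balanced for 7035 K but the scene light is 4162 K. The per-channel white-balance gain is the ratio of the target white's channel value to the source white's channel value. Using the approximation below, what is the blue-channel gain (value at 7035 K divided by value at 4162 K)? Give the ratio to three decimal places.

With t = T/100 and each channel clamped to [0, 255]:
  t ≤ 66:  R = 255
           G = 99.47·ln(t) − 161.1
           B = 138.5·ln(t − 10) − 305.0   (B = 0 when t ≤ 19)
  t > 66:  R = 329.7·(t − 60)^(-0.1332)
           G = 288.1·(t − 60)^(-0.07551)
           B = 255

At 4162 K (t = 41.62):
  B = 138.5·ln(41.62 − 10) − 305.0 = 138.5·ln 31.62 − 305.0 = 138.5·3.4538 − 305.0 = 173.350.
At 7035 K (t = 70.35):
  B = 255 by definition for t > 66.
Gain = 255.000 / 173.350 = 1.4710 → 1.471.

1.471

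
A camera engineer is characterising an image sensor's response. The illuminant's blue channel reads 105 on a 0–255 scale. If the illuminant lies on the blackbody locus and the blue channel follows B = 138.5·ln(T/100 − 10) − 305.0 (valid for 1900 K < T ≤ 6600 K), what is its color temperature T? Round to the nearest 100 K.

2900 K

ln(t − 10) = (105 + 305.0) / 138.5 = 2.9603.
t − 10 = e^2.9603 = 19.304, so t = 29.304.
T = 100·t = 2930 K → 2900 K to the nearest 100 K.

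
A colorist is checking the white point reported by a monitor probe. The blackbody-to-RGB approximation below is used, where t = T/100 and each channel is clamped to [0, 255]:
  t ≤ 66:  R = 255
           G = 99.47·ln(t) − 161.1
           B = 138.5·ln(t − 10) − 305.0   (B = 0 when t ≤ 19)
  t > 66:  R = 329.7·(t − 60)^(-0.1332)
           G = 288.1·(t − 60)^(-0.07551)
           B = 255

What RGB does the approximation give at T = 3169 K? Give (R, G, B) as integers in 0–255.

t = 3169/100 = 31.69; the t ≤ 66 branch applies.
R = 255 by definition for t ≤ 66.
G = 99.47·ln 31.69 − 161.1 = 99.47·3.4560 − 161.1 = 182.668.
B = 138.5·ln(31.69 − 10) − 305.0 = 138.5·ln 21.69 − 305.0 = 138.5·3.0769 − 305.0 = 121.144.
Rounded: (255, 183, 121).

(255, 183, 121)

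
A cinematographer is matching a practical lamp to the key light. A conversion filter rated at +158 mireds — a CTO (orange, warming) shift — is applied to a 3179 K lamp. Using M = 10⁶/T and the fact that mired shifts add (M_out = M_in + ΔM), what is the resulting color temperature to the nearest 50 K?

M_in = 10⁶/3179 = 314.56 mireds.
M_out = 314.56 + (+158) = 472.56 mireds.
T_out = 10⁶/472.56 = 2116.1 K → 2100 K.

2100 K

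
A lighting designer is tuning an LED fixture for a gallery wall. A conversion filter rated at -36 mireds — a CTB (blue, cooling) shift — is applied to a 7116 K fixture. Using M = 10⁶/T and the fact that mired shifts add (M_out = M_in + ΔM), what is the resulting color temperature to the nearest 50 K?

9550 K

M_in = 10⁶/7116 = 140.53 mireds.
M_out = 140.53 + (-36) = 104.53 mireds.
T_out = 10⁶/104.53 = 9566.8 K → 9550 K.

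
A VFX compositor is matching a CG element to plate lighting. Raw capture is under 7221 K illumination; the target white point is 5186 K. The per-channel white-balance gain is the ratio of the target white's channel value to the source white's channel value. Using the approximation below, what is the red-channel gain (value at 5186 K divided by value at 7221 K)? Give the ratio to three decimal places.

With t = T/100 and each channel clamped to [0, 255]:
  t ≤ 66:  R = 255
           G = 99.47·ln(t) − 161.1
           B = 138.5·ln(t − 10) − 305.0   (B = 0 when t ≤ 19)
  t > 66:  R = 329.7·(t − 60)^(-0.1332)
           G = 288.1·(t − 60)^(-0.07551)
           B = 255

1.079

At 7221 K (t = 72.21):
  R = 329.7·(72.21 − 60)^(-0.1332) = 329.7·12.21^(-0.1332) = 329.7·0.71655 = 236.248.
At 5186 K (t = 51.86):
  R = 255 by definition for t ≤ 66.
Gain = 255.000 / 236.248 = 1.0794 → 1.079.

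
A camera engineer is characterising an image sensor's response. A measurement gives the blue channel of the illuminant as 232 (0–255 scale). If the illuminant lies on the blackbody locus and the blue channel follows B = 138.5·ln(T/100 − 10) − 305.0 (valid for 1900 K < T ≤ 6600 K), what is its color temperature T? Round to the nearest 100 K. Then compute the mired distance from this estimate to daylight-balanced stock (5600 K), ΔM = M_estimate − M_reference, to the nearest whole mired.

-6 mireds

ln(t − 10) = (232 + 305.0) / 138.5 = 3.8773.
t − 10 = e^3.8773 = 48.292, so t = 58.292.
T = 100·t = 5829 K → 5800 K to the nearest 100 K.
M_estimate = 10⁶/5800 = 172.41; M_reference = 10⁶/5600 = 178.57.
ΔM = 172.41 − 178.57 = -6.16 → -6 mireds.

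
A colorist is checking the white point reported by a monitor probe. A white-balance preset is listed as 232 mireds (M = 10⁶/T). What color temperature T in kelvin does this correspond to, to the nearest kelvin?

T = 10⁶ / 232 = 4310.34 K → 4310 K.

4310 K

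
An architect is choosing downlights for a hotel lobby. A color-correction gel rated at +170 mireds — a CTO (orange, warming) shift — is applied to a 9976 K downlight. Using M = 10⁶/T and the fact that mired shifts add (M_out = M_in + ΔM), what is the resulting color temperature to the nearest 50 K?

3700 K

M_in = 10⁶/9976 = 100.24 mireds.
M_out = 100.24 + (+170) = 270.24 mireds.
T_out = 10⁶/270.24 = 3700.4 K → 3700 K.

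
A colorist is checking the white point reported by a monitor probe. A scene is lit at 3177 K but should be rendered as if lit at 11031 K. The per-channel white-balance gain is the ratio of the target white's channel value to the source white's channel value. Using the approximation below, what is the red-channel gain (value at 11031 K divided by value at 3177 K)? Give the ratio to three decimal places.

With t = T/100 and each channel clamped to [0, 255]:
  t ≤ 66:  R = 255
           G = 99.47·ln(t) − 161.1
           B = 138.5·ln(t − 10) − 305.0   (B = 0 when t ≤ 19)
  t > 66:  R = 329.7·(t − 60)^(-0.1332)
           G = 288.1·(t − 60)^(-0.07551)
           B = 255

0.767

At 3177 K (t = 31.77):
  R = 255 by definition for t ≤ 66.
At 11031 K (t = 110.31):
  R = 329.7·(110.31 − 60)^(-0.1332) = 329.7·50.31^(-0.1332) = 329.7·0.59339 = 195.640.
Gain = 195.640 / 255.000 = 0.7672 → 0.767.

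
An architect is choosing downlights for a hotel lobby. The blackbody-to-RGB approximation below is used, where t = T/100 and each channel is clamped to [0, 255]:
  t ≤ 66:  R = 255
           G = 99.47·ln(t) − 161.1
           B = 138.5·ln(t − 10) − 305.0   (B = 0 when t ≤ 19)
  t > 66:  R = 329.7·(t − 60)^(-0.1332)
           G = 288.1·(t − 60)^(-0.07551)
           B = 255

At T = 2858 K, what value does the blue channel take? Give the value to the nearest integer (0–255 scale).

t = 2858/100 = 28.58; the t ≤ 66 branch applies.
B = 138.5·ln(28.58 − 10) − 305.0 = 138.5·ln 18.58 − 305.0 = 138.5·2.9221 − 305.0 = 99.709.
Rounded: 100.

100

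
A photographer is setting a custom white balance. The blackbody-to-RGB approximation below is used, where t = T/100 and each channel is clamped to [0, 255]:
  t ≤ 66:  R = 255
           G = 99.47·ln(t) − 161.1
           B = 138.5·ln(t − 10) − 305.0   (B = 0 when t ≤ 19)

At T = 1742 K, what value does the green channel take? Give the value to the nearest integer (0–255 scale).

t = 1742/100 = 17.42; the t ≤ 66 branch applies.
G = 99.47·ln 17.42 − 161.1 = 99.47·2.8576 − 161.1 = 123.147.
Rounded: 123.

123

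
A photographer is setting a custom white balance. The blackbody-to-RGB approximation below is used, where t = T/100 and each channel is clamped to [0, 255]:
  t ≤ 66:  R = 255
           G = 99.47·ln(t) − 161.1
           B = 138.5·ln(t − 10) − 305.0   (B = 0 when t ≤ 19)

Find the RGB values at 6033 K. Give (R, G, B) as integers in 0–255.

t = 6033/100 = 60.33; the t ≤ 66 branch applies.
R = 255 by definition for t ≤ 66.
G = 99.47·ln 60.33 − 161.1 = 99.47·4.0998 − 161.1 = 246.710.
B = 138.5·ln(60.33 − 10) − 305.0 = 138.5·ln 50.33 − 305.0 = 138.5·3.9186 − 305.0 = 237.726.
Rounded: (255, 247, 238).

(255, 247, 238)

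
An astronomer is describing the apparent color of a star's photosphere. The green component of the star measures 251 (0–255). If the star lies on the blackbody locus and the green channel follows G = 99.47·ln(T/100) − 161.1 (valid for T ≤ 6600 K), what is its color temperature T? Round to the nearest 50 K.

6300 K

ln t = (251 + 161.1) / 99.47 = 4.1430.
t = e^4.1430 = 62.989.
T = 100·t = 6299 K → 6300 K to the nearest 50 K.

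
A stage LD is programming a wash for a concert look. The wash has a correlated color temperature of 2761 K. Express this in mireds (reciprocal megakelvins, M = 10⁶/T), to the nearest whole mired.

M = 10⁶ / 2761 = 362.188 → 362 mireds.

362 mireds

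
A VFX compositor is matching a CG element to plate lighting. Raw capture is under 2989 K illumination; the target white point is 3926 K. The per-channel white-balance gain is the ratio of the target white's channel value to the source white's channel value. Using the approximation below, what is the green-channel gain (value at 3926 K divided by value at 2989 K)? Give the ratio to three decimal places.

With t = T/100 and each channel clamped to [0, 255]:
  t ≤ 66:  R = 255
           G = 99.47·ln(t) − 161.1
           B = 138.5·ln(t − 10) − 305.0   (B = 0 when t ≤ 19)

At 2989 K (t = 29.89):
  G = 99.47·ln 29.89 − 161.1 = 99.47·3.3975 − 161.1 = 176.852.
At 3926 K (t = 39.26):
  G = 99.47·ln 39.26 − 161.1 = 99.47·3.6702 − 161.1 = 203.975.
Gain = 203.975 / 176.852 = 1.1534 → 1.153.

1.153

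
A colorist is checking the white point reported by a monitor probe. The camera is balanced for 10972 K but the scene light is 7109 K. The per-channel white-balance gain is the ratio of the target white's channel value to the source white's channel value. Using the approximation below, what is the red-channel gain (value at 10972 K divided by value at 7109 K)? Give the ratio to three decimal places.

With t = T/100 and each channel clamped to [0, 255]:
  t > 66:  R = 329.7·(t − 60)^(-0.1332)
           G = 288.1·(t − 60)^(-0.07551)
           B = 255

0.819

At 7109 K (t = 71.09):
  R = 329.7·(71.09 − 60)^(-0.1332) = 329.7·11.09^(-0.1332) = 329.7·0.72580 = 239.295.
At 10972 K (t = 109.72):
  R = 329.7·(109.72 − 60)^(-0.1332) = 329.7·49.72^(-0.1332) = 329.7·0.59432 = 195.948.
Gain = 195.948 / 239.295 = 0.8189 → 0.819.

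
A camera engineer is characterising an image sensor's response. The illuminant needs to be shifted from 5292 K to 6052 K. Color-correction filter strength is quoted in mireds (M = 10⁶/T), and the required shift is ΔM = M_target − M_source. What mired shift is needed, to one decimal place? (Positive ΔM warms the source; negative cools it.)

-23.7 mireds

M_source = 10⁶/5292 = 188.964; M_target = 10⁶/6052 = 165.235.
ΔM = 165.235 − 188.964 = -23.730 → -23.7 mireds, a cooling shift.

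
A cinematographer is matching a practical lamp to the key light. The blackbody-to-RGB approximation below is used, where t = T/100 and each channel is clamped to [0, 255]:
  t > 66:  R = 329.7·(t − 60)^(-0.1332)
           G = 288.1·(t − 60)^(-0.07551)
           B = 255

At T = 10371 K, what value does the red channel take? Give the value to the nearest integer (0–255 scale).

t = 10371/100 = 103.71; the t > 66 branch applies.
R = 329.7·(103.71 − 60)^(-0.1332) = 329.7·43.71^(-0.1332) = 329.7·0.60461 = 199.340.
Rounded: 199.

199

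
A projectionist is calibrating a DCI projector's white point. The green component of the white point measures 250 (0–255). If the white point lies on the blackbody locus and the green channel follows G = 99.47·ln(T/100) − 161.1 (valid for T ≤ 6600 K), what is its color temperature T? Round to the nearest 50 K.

ln t = (250 + 161.1) / 99.47 = 4.1329.
t = e^4.1329 = 62.359.
T = 100·t = 6236 K → 6250 K to the nearest 50 K.

6250 K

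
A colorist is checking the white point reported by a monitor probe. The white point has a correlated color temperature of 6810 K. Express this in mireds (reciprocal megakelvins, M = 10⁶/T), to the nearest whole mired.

M = 10⁶ / 6810 = 146.843 → 147 mireds.

147 mireds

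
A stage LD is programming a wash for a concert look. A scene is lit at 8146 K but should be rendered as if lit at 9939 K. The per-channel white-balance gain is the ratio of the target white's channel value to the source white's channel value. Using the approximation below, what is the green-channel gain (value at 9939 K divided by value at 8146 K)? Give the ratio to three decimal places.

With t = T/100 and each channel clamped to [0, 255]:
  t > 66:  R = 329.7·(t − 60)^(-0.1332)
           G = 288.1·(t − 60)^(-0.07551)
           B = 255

At 8146 K (t = 81.46):
  G = 288.1·(81.46 − 60)^(-0.07551) = 288.1·21.46^(-0.07551) = 288.1·0.79332 = 228.556.
At 9939 K (t = 99.39):
  G = 288.1·(99.39 − 60)^(-0.07551) = 288.1·39.39^(-0.07551) = 288.1·0.75776 = 218.311.
Gain = 218.311 / 228.556 = 0.9552 → 0.955.

0.955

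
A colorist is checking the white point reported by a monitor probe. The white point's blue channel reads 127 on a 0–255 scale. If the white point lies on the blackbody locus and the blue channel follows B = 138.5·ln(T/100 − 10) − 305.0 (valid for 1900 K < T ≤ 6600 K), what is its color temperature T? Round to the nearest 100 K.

3300 K

ln(t − 10) = (127 + 305.0) / 138.5 = 3.1191.
t − 10 = e^3.1191 = 22.627, so t = 32.627.
T = 100·t = 3263 K → 3300 K to the nearest 100 K.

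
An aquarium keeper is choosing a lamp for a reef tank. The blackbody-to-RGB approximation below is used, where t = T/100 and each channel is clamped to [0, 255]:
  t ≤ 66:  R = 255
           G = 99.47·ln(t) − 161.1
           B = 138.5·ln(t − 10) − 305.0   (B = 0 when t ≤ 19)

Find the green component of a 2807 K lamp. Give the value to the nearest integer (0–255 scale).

171

t = 2807/100 = 28.07; the t ≤ 66 branch applies.
G = 99.47·ln 28.07 − 161.1 = 99.47·3.3347 − 161.1 = 170.603.
Rounded: 171.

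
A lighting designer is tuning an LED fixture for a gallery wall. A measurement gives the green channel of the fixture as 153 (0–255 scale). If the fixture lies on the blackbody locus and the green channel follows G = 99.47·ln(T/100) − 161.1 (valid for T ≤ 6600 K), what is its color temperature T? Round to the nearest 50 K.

ln t = (153 + 161.1) / 99.47 = 3.1577.
t = e^3.1577 = 23.517.
T = 100·t = 2352 K → 2350 K to the nearest 50 K.

2350 K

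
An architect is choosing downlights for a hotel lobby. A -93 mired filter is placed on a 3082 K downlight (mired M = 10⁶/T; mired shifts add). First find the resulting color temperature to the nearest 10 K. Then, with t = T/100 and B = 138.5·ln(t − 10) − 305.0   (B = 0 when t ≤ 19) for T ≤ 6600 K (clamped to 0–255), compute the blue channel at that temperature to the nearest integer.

M_in = 10⁶/3082 = 324.46; M_out = 324.46 + (-93) = 231.46.
T_out = 10⁶/231.46 = 4320.3 K → 4320 K; t = 43.2.
B = 138.5·ln(43.2 − 10) − 305.0 = 138.5·ln 33.2 − 305.0 = 138.5·3.5025 − 305.0 = 180.103.
Rounded: 180.

180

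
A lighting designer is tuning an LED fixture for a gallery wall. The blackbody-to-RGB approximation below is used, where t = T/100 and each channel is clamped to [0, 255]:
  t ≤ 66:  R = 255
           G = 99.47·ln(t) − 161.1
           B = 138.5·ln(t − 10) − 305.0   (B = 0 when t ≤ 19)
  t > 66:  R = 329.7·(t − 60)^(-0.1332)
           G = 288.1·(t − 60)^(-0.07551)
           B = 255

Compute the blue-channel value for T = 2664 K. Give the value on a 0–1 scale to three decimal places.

0.331

t = 2664/100 = 26.64; the t ≤ 66 branch applies.
B = 138.5·ln(26.64 − 10) − 305.0 = 138.5·ln 16.64 − 305.0 = 138.5·2.8118 − 305.0 = 84.436.
On a 0–1 scale: 84.436/255 = 0.3311 → 0.331.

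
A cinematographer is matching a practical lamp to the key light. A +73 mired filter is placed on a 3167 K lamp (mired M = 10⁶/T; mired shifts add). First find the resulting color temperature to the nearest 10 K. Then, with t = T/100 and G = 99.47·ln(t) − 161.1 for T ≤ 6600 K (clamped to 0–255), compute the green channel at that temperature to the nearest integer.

M_in = 10⁶/3167 = 315.76; M_out = 315.76 + (+73) = 388.76.
T_out = 10⁶/388.76 = 2572.3 K → 2570 K; t = 25.7.
G = 99.47·ln 25.7 − 161.1 = 99.47·3.2465 − 161.1 = 161.828.
Rounded: 162.

162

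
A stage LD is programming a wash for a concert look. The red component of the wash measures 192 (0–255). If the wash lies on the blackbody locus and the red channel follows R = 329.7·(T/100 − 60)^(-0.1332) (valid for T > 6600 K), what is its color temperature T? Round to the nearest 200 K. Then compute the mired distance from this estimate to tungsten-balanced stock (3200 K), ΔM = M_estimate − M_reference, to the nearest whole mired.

(t − 60)^(-0.1332) = 192/329.7 = 0.58235.
t − 60 = 0.58235^(1/-0.1332) = 0.58235^(-7.508) = 57.929, so t = 117.929.
T = 100·t = 11793 K → 11800 K to the nearest 200 K.
M_estimate = 10⁶/11800 = 84.75; M_reference = 10⁶/3200 = 312.50.
ΔM = 84.75 − 312.50 = -227.75 → -228 mireds.

-228 mireds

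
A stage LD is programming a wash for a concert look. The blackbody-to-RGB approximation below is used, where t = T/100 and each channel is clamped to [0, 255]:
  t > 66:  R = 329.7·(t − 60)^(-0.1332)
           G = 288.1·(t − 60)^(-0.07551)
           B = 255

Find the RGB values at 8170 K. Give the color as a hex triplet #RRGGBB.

t = 8170/100 = 81.7; the t > 66 branch applies.
R = 329.7·(81.7 − 60)^(-0.1332) = 329.7·21.7^(-0.1332) = 329.7·0.66372 = 218.828.
G = 288.1·(81.7 − 60)^(-0.07551) = 288.1·21.7^(-0.07551) = 288.1·0.79265 = 228.364.
B = 255 by definition for t > 66.
Rounded: (219, 228, 255).
In hex: #DBE4FF.

#DBE4FF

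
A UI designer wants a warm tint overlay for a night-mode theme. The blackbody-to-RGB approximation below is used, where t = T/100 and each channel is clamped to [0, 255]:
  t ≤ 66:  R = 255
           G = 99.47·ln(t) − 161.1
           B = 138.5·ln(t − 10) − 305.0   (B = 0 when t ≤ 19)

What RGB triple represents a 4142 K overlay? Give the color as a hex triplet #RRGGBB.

#FFD1AC

t = 4142/100 = 41.42; the t ≤ 66 branch applies.
R = 255 by definition for t ≤ 66.
G = 99.47·ln 41.42 − 161.1 = 99.47·3.7238 − 161.1 = 209.303.
B = 138.5·ln(41.42 − 10) − 305.0 = 138.5·ln 31.42 − 305.0 = 138.5·3.4474 − 305.0 = 172.471.
Rounded: (255, 209, 172).
In hex: #FFD1AC.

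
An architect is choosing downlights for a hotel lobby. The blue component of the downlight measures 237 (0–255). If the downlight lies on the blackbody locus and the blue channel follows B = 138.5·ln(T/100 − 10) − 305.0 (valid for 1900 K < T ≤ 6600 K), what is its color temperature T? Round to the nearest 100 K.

6000 K

ln(t − 10) = (237 + 305.0) / 138.5 = 3.9134.
t − 10 = e^3.9134 = 50.067, so t = 60.067.
T = 100·t = 6007 K → 6000 K to the nearest 100 K.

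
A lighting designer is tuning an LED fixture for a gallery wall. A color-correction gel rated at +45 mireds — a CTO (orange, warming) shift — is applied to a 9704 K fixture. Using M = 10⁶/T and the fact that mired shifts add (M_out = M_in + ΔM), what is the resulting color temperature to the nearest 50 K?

6750 K

M_in = 10⁶/9704 = 103.05 mireds.
M_out = 103.05 + (+45) = 148.05 mireds.
T_out = 10⁶/148.05 = 6754.5 K → 6750 K.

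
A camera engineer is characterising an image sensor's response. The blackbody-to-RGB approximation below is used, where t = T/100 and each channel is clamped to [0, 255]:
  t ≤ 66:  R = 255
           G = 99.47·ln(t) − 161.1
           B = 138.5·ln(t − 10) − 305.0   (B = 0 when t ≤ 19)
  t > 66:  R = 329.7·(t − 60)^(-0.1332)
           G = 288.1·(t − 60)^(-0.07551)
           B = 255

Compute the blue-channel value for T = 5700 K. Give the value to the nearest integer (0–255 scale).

228

t = 5700/100 = 57; the t ≤ 66 branch applies.
B = 138.5·ln(57 − 10) − 305.0 = 138.5·ln 47 − 305.0 = 138.5·3.8501 − 305.0 = 228.245.
Rounded: 228.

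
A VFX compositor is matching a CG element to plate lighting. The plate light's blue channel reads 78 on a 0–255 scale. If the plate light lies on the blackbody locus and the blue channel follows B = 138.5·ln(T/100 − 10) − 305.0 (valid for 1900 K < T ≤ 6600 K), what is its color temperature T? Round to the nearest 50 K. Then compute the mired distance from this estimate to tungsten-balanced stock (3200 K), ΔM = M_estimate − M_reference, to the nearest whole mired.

ln(t − 10) = (78 + 305.0) / 138.5 = 2.7653.
t − 10 = e^2.7653 = 15.884, so t = 25.884.
T = 100·t = 2588 K → 2600 K to the nearest 50 K.
M_estimate = 10⁶/2600 = 384.62; M_reference = 10⁶/3200 = 312.50.
ΔM = 384.62 − 312.50 = 72.12 → +72 mireds.

+72 mireds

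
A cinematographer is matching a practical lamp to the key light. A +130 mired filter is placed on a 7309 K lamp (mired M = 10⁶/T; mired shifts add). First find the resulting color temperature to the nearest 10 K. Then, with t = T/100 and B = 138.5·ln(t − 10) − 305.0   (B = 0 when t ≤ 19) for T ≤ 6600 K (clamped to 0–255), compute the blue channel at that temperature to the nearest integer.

M_in = 10⁶/7309 = 136.82; M_out = 136.82 + (+130) = 266.82.
T_out = 10⁶/266.82 = 3747.9 K → 3750 K; t = 37.5.
B = 138.5·ln(37.5 − 10) − 305.0 = 138.5·ln 27.5 − 305.0 = 138.5·3.3142 − 305.0 = 154.015.
Rounded: 154.

154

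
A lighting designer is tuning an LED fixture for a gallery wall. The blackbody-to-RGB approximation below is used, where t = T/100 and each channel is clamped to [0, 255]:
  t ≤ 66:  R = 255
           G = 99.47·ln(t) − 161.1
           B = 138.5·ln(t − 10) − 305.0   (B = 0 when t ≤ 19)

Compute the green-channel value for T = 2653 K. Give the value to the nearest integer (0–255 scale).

t = 2653/100 = 26.53; the t ≤ 66 branch applies.
G = 99.47·ln 26.53 − 161.1 = 99.47·3.2783 − 161.1 = 164.990.
Rounded: 165.

165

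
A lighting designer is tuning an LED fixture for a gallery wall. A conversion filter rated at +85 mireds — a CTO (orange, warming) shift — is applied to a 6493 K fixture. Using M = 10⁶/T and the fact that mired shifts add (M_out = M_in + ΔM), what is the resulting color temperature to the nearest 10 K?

4180 K

M_in = 10⁶/6493 = 154.01 mireds.
M_out = 154.01 + (+85) = 239.01 mireds.
T_out = 10⁶/239.01 = 4183.9 K → 4180 K.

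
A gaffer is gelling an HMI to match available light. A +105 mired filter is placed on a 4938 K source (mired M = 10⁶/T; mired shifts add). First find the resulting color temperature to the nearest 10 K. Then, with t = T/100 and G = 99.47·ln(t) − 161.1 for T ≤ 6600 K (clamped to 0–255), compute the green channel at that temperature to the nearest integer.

185

M_in = 10⁶/4938 = 202.51; M_out = 202.51 + (+105) = 307.51.
T_out = 10⁶/307.51 = 3251.9 K → 3250 K; t = 32.5.
G = 99.47·ln 32.5 − 161.1 = 99.47·3.4812 − 161.1 = 185.179.
Rounded: 185.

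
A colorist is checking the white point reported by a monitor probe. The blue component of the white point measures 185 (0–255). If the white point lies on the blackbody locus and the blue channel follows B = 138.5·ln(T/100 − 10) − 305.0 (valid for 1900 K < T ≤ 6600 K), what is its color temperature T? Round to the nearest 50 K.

ln(t − 10) = (185 + 305.0) / 138.5 = 3.5379.
t − 10 = e^3.5379 = 34.395, so t = 44.395.
T = 100·t = 4439 K → 4450 K to the nearest 50 K.

4450 K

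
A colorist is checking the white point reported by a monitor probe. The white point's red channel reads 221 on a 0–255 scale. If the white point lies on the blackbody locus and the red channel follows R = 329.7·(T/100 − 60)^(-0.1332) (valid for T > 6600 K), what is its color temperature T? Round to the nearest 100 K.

8000 K

(t − 60)^(-0.1332) = 221/329.7 = 0.67031.
t − 60 = 0.67031^(1/-0.1332) = 0.67031^(-7.508) = 20.149, so t = 80.149.
T = 100·t = 8015 K → 8000 K to the nearest 100 K.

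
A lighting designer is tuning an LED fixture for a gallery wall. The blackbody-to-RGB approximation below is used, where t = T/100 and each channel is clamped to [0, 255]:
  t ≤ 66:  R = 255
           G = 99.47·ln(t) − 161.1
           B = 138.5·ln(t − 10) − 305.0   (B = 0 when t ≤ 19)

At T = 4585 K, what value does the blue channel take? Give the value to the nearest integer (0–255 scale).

t = 4585/100 = 45.85; the t ≤ 66 branch applies.
B = 138.5·ln(45.85 − 10) − 305.0 = 138.5·ln 35.85 − 305.0 = 138.5·3.5793 − 305.0 = 190.739.
Rounded: 191.

191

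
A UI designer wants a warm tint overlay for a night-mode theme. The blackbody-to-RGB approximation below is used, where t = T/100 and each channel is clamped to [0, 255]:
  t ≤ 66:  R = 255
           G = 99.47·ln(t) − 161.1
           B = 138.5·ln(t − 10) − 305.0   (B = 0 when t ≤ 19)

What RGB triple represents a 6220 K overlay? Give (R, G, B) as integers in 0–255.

(255, 250, 243)

t = 6220/100 = 62.2; the t ≤ 66 branch applies.
R = 255 by definition for t ≤ 66.
G = 99.47·ln 62.2 − 161.1 = 99.47·4.1304 − 161.1 = 249.746.
B = 138.5·ln(62.2 − 10) − 305.0 = 138.5·ln 52.2 − 305.0 = 138.5·3.9551 − 305.0 = 242.779.
Rounded: (255, 250, 243).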